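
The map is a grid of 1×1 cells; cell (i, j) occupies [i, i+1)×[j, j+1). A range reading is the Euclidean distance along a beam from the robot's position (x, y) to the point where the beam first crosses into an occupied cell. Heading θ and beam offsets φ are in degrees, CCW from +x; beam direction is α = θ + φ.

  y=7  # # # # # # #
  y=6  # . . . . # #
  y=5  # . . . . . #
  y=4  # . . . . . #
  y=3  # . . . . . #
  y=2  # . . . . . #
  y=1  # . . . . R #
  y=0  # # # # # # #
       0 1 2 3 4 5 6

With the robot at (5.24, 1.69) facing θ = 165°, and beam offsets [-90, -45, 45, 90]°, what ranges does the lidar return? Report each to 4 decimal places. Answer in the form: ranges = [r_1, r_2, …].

beam 1: φ=-90°, α=75°
  d=(0.2588,0.9659)  start (5,1)  tX=2.9364 tY=0.3209  stride 1/|dx|=3.8637 1/|dy|=1.0353
    cross y-line → (5,2), t=0.3209
    cross y-line → (5,3), t=1.3562
    cross y-line → (5,4), t=2.3915
    cross x-line → (6,4), t=2.9364 (wall)
  → r_1 = 2.9364
beam 2: φ=-45°, α=120°
  d=(-0.5000,0.8660)  start (5,1)  tX=0.4800 tY=0.3580  stride 1/|dx|=2.0000 1/|dy|=1.1547
    cross y-line → (5,2), t=0.3580
    cross x-line → (4,2), t=0.4800
    cross y-line → (4,3), t=1.5127
    cross x-line → (3,3), t=2.4800
    cross y-line → (3,4), t=2.6674
    cross y-line → (3,5), t=3.8221
    cross x-line → (2,5), t=4.4800
    cross y-line → (2,6), t=4.9768
    cross y-line → (2,7), t=6.1315 (wall)
  → r_2 = 6.1315
beam 3: φ=45°, α=210°
  d=(-0.8660,-0.5000)  start (5,1)  tX=0.2771 tY=1.3800  stride 1/|dx|=1.1547 1/|dy|=2.0000
    cross x-line → (4,1), t=0.2771
    cross y-line → (4,0), t=1.3800 (wall)
  → r_3 = 1.3800
beam 4: φ=90°, α=255°
  d=(-0.2588,-0.9659)  start (5,1)  tX=0.9273 tY=0.7143  stride 1/|dx|=3.8637 1/|dy|=1.0353
    cross y-line → (5,0), t=0.7143 (wall)
  → r_4 = 0.7143

ranges = [2.9364, 6.1315, 1.3800, 0.7143]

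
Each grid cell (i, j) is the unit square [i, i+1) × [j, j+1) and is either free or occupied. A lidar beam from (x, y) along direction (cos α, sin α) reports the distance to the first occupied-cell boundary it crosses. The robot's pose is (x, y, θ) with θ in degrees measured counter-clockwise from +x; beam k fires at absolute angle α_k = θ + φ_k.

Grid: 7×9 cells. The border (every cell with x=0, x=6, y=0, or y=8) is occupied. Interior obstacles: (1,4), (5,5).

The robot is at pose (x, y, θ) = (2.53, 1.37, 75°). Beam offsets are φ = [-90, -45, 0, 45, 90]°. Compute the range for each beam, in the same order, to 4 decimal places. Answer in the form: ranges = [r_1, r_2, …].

ranges = [1.4296, 4.0068, 6.8639, 3.0369, 1.5840]

beam 1: φ=-90°, α=345°
  dir = (cos 345°, sin 345°) = (0.9659, -0.2588); from cell (2,1)
  next x-line at t=0.4866, next y-line at t=1.4296; Δt_x=1.0353, Δt_y=3.8637
    x: enter (3,1) at t=0.4866
    y: enter (3,0) at t=1.4296 ← occupied
  → r_1 = 1.4296
beam 2: φ=-45°, α=30°
  dir = (cos 30°, sin 30°) = (0.8660, 0.5000); from cell (2,1)
  next x-line at t=0.5427, next y-line at t=1.2600; Δt_x=1.1547, Δt_y=2.0000
    x: enter (3,1) at t=0.5427
    y: enter (3,2) at t=1.2600
    x: enter (4,2) at t=1.6974
    x: enter (5,2) at t=2.8521
    y: enter (5,3) at t=3.2600
    x: enter (6,3) at t=4.0068 ← occupied
  → r_2 = 4.0068
beam 3: φ=0°, α=75°
  dir = (cos 75°, sin 75°) = (0.2588, 0.9659); from cell (2,1)
  next x-line at t=1.8159, next y-line at t=0.6522; Δt_x=3.8637, Δt_y=1.0353
    y: enter (2,2) at t=0.6522
    y: enter (2,3) at t=1.6875
    x: enter (3,3) at t=1.8159
    y: enter (3,4) at t=2.7228
    y: enter (3,5) at t=3.7581
    y: enter (3,6) at t=4.7933
    x: enter (4,6) at t=5.6796
    y: enter (4,7) at t=5.8286
    y: enter (4,8) at t=6.8639 ← occupied
  → r_3 = 6.8639
beam 4: φ=45°, α=120°
  dir = (cos 120°, sin 120°) = (-0.5000, 0.8660); from cell (2,1)
  next x-line at t=1.0600, next y-line at t=0.7275; Δt_x=2.0000, Δt_y=1.1547
    y: enter (2,2) at t=0.7275
    x: enter (1,2) at t=1.0600
    y: enter (1,3) at t=1.8822
    y: enter (1,4) at t=3.0369 ← occupied
  → r_4 = 3.0369
beam 5: φ=90°, α=165°
  dir = (cos 165°, sin 165°) = (-0.9659, 0.2588); from cell (2,1)
  next x-line at t=0.5487, next y-line at t=2.4341; Δt_x=1.0353, Δt_y=3.8637
    x: enter (1,1) at t=0.5487
    x: enter (0,1) at t=1.5840 ← occupied
  → r_5 = 1.5840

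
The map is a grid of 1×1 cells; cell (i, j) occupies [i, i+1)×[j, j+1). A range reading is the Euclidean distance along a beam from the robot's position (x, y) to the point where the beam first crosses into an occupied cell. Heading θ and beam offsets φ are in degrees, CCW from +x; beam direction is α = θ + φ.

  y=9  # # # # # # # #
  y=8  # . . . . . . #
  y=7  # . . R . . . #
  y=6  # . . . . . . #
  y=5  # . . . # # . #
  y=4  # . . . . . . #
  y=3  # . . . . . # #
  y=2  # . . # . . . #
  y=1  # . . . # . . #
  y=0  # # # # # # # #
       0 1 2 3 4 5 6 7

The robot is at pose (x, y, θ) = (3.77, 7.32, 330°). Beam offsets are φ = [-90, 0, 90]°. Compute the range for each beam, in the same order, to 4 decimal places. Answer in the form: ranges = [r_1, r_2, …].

beam 1: φ=-90°, α=240°
  dir = (cos 240°, sin 240°) = (-0.5000, -0.8660); from cell (3,7)
  next x-line at t=1.5400, next y-line at t=0.3695; Δt_x=2.0000, Δt_y=1.1547
    y: enter (3,6) at t=0.3695
    y: enter (3,5) at t=1.5242
    x: enter (2,5) at t=1.5400
    y: enter (2,4) at t=2.6789
    x: enter (1,4) at t=3.5400
    y: enter (1,3) at t=3.8336
    y: enter (1,2) at t=4.9883
    x: enter (0,2) at t=5.5400 ← occupied
  → r_1 = 5.5400
beam 2: φ=0°, α=330°
  dir = (cos 330°, sin 330°) = (0.8660, -0.5000); from cell (3,7)
  next x-line at t=0.2656, next y-line at t=0.6400; Δt_x=1.1547, Δt_y=2.0000
    x: enter (4,7) at t=0.2656
    y: enter (4,6) at t=0.6400
    x: enter (5,6) at t=1.4203
    x: enter (6,6) at t=2.5750
    y: enter (6,5) at t=2.6400
    x: enter (7,5) at t=3.7297 ← occupied
  → r_2 = 3.7297
beam 3: φ=90°, α=60°
  dir = (cos 60°, sin 60°) = (0.5000, 0.8660); from cell (3,7)
  next x-line at t=0.4600, next y-line at t=0.7852; Δt_x=2.0000, Δt_y=1.1547
    x: enter (4,7) at t=0.4600
    y: enter (4,8) at t=0.7852
    y: enter (4,9) at t=1.9399 ← occupied
  → r_3 = 1.9399

ranges = [5.5400, 3.7297, 1.9399]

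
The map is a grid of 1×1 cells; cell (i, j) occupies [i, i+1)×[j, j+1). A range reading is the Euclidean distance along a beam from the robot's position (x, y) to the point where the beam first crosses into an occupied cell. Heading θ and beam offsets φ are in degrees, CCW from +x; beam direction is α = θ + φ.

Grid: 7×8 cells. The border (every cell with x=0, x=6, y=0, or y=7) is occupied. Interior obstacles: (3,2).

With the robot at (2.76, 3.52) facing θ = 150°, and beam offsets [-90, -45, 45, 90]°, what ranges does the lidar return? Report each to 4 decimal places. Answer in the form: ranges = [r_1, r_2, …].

ranges = [4.0184, 3.6028, 1.8221, 2.9098]

beam 1: φ=-90°, α=60°
  d=(0.5000,0.8660)  start (2,3)  tX=0.4800 tY=0.5543  stride 1/|dx|=2.0000 1/|dy|=1.1547
    cross x-line → (3,3), t=0.4800
    cross y-line → (3,4), t=0.5543
    cross y-line → (3,5), t=1.7090
    cross x-line → (4,5), t=2.4800
    cross y-line → (4,6), t=2.8637
    cross y-line → (4,7), t=4.0184 (wall)
  → r_1 = 4.0184
beam 2: φ=-45°, α=105°
  d=(-0.2588,0.9659)  start (2,3)  tX=2.9364 tY=0.4969  stride 1/|dx|=3.8637 1/|dy|=1.0353
    cross y-line → (2,4), t=0.4969
    cross y-line → (2,5), t=1.5322
    cross y-line → (2,6), t=2.5675
    cross x-line → (1,6), t=2.9364
    cross y-line → (1,7), t=3.6028 (wall)
  → r_2 = 3.6028
beam 3: φ=45°, α=195°
  d=(-0.9659,-0.2588)  start (2,3)  tX=0.7868 tY=2.0091  stride 1/|dx|=1.0353 1/|dy|=3.8637
    cross x-line → (1,3), t=0.7868
    cross x-line → (0,3), t=1.8221 (wall)
  → r_3 = 1.8221
beam 4: φ=90°, α=240°
  d=(-0.5000,-0.8660)  start (2,3)  tX=1.5200 tY=0.6004  stride 1/|dx|=2.0000 1/|dy|=1.1547
    cross y-line → (2,2), t=0.6004
    cross x-line → (1,2), t=1.5200
    cross y-line → (1,1), t=1.7551
    cross y-line → (1,0), t=2.9098 (wall)
  → r_4 = 2.9098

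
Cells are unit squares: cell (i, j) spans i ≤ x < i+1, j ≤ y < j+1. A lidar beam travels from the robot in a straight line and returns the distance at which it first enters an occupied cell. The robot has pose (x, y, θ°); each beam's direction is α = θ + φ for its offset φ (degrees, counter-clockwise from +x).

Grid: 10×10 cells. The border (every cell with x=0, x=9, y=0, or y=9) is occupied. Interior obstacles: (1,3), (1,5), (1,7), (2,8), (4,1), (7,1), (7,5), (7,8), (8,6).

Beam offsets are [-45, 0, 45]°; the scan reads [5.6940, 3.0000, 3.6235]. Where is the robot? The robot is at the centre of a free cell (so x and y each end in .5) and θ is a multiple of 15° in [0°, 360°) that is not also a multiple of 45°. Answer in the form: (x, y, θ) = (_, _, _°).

(x, y, θ) = (4.5, 3.5, 150°)

The pose lattice has 55·16 = 880 candidates. Test each by forward raycasting.
  (5.5, 2.5, 75°): beam 1 = 4.0415 ≠ 5.6940 ✗
  (2.5, 1.5, 150°): beam 1 = 1.9319 ≠ 5.6940 ✗
  (7.5, 3.5, 210°): beam 1 = 5.7956 ≠ 5.6940 ✗
  …
  (4.5, 3.5, 150°): r_1=5.6940, r_2=3.0000, r_3=3.6235 — all match ✓
Unique over the lattice → pose = (4.5, 3.5, 150°).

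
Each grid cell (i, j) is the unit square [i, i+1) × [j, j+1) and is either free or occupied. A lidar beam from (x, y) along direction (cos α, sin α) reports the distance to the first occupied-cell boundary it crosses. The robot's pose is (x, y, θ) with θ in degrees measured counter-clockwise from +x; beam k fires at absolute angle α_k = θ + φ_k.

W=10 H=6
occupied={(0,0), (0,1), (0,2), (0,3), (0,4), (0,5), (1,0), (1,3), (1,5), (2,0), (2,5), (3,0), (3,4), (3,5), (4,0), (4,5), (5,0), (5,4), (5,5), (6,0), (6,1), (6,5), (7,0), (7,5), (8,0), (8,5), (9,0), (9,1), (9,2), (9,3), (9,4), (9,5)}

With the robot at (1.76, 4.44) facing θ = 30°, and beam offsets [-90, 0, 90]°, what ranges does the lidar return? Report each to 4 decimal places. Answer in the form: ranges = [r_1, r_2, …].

beam 1: φ=-90°, α=300°
  d=(0.5000,-0.8660)  start (1,4)  tX=0.4800 tY=0.5081  stride 1/|dx|=2.0000 1/|dy|=1.1547
    cross x-line → (2,4), t=0.4800
    cross y-line → (2,3), t=0.5081
    cross y-line → (2,2), t=1.6628
    cross x-line → (3,2), t=2.4800
    cross y-line → (3,1), t=2.8175
    cross y-line → (3,0), t=3.9722 (wall)
  → r_1 = 3.9722
beam 2: φ=0°, α=30°
  d=(0.8660,0.5000)  start (1,4)  tX=0.2771 tY=1.1200  stride 1/|dx|=1.1547 1/|dy|=2.0000
    cross x-line → (2,4), t=0.2771
    cross y-line → (2,5), t=1.1200 (wall)
  → r_2 = 1.1200
beam 3: φ=90°, α=120°
  d=(-0.5000,0.8660)  start (1,4)  tX=1.5200 tY=0.6466  stride 1/|dx|=2.0000 1/|dy|=1.1547
    cross y-line → (1,5), t=0.6466 (wall)
  → r_3 = 0.6466

ranges = [3.9722, 1.1200, 0.6466]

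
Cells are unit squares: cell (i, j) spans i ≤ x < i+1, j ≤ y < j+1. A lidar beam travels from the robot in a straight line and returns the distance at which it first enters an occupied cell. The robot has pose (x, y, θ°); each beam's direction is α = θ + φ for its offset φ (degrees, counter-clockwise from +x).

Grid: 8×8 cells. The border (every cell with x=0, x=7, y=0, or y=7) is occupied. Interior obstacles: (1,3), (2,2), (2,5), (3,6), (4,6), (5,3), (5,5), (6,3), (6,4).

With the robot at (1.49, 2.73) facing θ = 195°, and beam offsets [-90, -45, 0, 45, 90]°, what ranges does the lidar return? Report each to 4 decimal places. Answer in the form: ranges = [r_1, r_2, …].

beam 1: φ=-90°, α=105°
  d=(-0.2588,0.9659)  start (1,2)  tX=1.8932 tY=0.2795  stride 1/|dx|=3.8637 1/|dy|=1.0353
    cross y-line → (1,3), t=0.2795 (wall)
  → r_1 = 0.2795
beam 2: φ=-45°, α=150°
  d=(-0.8660,0.5000)  start (1,2)  tX=0.5658 tY=0.5400  stride 1/|dx|=1.1547 1/|dy|=2.0000
    cross y-line → (1,3), t=0.5400 (wall)
  → r_2 = 0.5400
beam 3: φ=0°, α=195°
  d=(-0.9659,-0.2588)  start (1,2)  tX=0.5073 tY=2.8205  stride 1/|dx|=1.0353 1/|dy|=3.8637
    cross x-line → (0,2), t=0.5073 (wall)
  → r_3 = 0.5073
beam 4: φ=45°, α=240°
  d=(-0.5000,-0.8660)  start (1,2)  tX=0.9800 tY=0.8429  stride 1/|dx|=2.0000 1/|dy|=1.1547
    cross y-line → (1,1), t=0.8429
    cross x-line → (0,1), t=0.9800 (wall)
  → r_4 = 0.9800
beam 5: φ=90°, α=285°
  d=(0.2588,-0.9659)  start (1,2)  tX=1.9705 tY=0.7558  stride 1/|dx|=3.8637 1/|dy|=1.0353
    cross y-line → (1,1), t=0.7558
    cross y-line → (1,0), t=1.7910 (wall)
  → r_5 = 1.7910

ranges = [0.2795, 0.5400, 0.5073, 0.9800, 1.7910]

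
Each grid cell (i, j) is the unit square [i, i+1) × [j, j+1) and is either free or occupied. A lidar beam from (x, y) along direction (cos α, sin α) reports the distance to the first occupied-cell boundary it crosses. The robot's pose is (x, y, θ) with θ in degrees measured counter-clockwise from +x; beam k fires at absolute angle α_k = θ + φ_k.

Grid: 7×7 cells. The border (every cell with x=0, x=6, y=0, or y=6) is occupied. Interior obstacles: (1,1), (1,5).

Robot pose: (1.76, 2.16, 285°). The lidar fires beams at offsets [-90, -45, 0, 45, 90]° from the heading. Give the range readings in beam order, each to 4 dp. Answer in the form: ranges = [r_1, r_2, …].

ranges = [0.6182, 0.1848, 0.1656, 2.3200, 4.3896]

beam 1: φ=-90°, α=195°
  cosα=-0.9659 sinα=-0.2588 | (1,2) | tMaxX 0.7868 tMaxY 0.6182 | tΔX 1.0353 tΔY 3.8637
    t=0.6182 [y] (1,1) — stop
  → r_1 = 0.6182
beam 2: φ=-45°, α=240°
  cosα=-0.5000 sinα=-0.8660 | (1,2) | tMaxX 1.5200 tMaxY 0.1848 | tΔX 2.0000 tΔY 1.1547
    t=0.1848 [y] (1,1) — stop
  → r_2 = 0.1848
beam 3: φ=0°, α=285°
  cosα=0.2588 sinα=-0.9659 | (1,2) | tMaxX 0.9273 tMaxY 0.1656 | tΔX 3.8637 tΔY 1.0353
    t=0.1656 [y] (1,1) — stop
  → r_3 = 0.1656
beam 4: φ=45°, α=330°
  cosα=0.8660 sinα=-0.5000 | (1,2) | tMaxX 0.2771 tMaxY 0.3200 | tΔX 1.1547 tΔY 2.0000
    t=0.2771 [x] (2,2)
    t=0.3200 [y] (2,1)
    t=1.4318 [x] (3,1)
    t=2.3200 [y] (3,0) — stop
  → r_4 = 2.3200
beam 5: φ=90°, α=15°
  cosα=0.9659 sinα=0.2588 | (1,2) | tMaxX 0.2485 tMaxY 3.2455 | tΔX 1.0353 tΔY 3.8637
    t=0.2485 [x] (2,2)
    t=1.2837 [x] (3,2)
    t=2.3190 [x] (4,2)
    t=3.2455 [y] (4,3)
    t=3.3543 [x] (5,3)
    t=4.3896 [x] (6,3) — stop
  → r_5 = 4.3896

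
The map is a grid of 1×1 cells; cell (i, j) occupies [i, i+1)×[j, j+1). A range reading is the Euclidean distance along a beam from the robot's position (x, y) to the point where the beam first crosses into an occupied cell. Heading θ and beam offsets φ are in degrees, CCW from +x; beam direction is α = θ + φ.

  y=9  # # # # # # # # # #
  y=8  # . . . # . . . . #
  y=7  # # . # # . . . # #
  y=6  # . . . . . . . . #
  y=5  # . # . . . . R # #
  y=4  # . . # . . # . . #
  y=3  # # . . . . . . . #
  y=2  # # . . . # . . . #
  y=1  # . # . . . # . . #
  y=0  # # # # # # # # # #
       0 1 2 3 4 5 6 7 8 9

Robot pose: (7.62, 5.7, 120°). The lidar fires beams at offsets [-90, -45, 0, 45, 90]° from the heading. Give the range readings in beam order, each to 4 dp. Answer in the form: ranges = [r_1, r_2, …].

beam 1: φ=-90°, α=30°
  cosα=0.8660 sinα=0.5000 | (7,5) | tMaxX 0.4388 tMaxY 0.6000 | tΔX 1.1547 tΔY 2.0000
    t=0.4388 [x] (8,5) — stop
  → r_1 = 0.4388
beam 2: φ=-45°, α=75°
  cosα=0.2588 sinα=0.9659 | (7,5) | tMaxX 1.4682 tMaxY 0.3106 | tΔX 3.8637 tΔY 1.0353
    t=0.3106 [y] (7,6)
    t=1.3459 [y] (7,7)
    t=1.4682 [x] (8,7) — stop
  → r_2 = 1.4682
beam 3: φ=0°, α=120°
  cosα=-0.5000 sinα=0.8660 | (7,5) | tMaxX 1.2400 tMaxY 0.3464 | tΔX 2.0000 tΔY 1.1547
    t=0.3464 [y] (7,6)
    t=1.2400 [x] (6,6)
    t=1.5011 [y] (6,7)
    t=2.6558 [y] (6,8)
    t=3.2400 [x] (5,8)
    t=3.8105 [y] (5,9) — stop
  → r_3 = 3.8105
beam 4: φ=45°, α=165°
  cosα=-0.9659 sinα=0.2588 | (7,5) | tMaxX 0.6419 tMaxY 1.1591 | tΔX 1.0353 tΔY 3.8637
    t=0.6419 [x] (6,5)
    t=1.1591 [y] (6,6)
    t=1.6771 [x] (5,6)
    t=2.7124 [x] (4,6)
    t=3.7477 [x] (3,6)
    t=4.7830 [x] (2,6)
    t=5.0228 [y] (2,7)
    t=5.8183 [x] (1,7) — stop
  → r_4 = 5.8183
beam 5: φ=90°, α=210°
  cosα=-0.8660 sinα=-0.5000 | (7,5) | tMaxX 0.7159 tMaxY 1.4000 | tΔX 1.1547 tΔY 2.0000
    t=0.7159 [x] (6,5)
    t=1.4000 [y] (6,4) — stop
  → r_5 = 1.4000

ranges = [0.4388, 1.4682, 3.8105, 5.8183, 1.4000]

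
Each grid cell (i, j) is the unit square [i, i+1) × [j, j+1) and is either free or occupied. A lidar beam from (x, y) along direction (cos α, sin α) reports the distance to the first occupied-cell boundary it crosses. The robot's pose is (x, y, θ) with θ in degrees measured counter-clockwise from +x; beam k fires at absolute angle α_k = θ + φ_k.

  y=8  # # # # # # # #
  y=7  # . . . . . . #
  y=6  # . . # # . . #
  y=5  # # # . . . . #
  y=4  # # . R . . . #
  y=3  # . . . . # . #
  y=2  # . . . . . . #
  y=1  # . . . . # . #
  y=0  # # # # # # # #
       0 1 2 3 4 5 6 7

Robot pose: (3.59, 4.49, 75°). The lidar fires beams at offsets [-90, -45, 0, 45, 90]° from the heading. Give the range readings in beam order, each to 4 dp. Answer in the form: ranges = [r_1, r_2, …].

ranges = [1.8932, 3.9375, 1.5633, 1.1800, 1.6461]

beam 1: φ=-90°, α=345°
  dir = (cos 345°, sin 345°) = (0.9659, -0.2588); from cell (3,4)
  next x-line at t=0.4245, next y-line at t=1.8932; Δt_x=1.0353, Δt_y=3.8637
    x: enter (4,4) at t=0.4245
    x: enter (5,4) at t=1.4597
    y: enter (5,3) at t=1.8932 ← occupied
  → r_1 = 1.8932
beam 2: φ=-45°, α=30°
  dir = (cos 30°, sin 30°) = (0.8660, 0.5000); from cell (3,4)
  next x-line at t=0.4734, next y-line at t=1.0200; Δt_x=1.1547, Δt_y=2.0000
    x: enter (4,4) at t=0.4734
    y: enter (4,5) at t=1.0200
    x: enter (5,5) at t=1.6281
    x: enter (6,5) at t=2.7828
    y: enter (6,6) at t=3.0200
    x: enter (7,6) at t=3.9375 ← occupied
  → r_2 = 3.9375
beam 3: φ=0°, α=75°
  dir = (cos 75°, sin 75°) = (0.2588, 0.9659); from cell (3,4)
  next x-line at t=1.5841, next y-line at t=0.5280; Δt_x=3.8637, Δt_y=1.0353
    y: enter (3,5) at t=0.5280
    y: enter (3,6) at t=1.5633 ← occupied
  → r_3 = 1.5633
beam 4: φ=45°, α=120°
  dir = (cos 120°, sin 120°) = (-0.5000, 0.8660); from cell (3,4)
  next x-line at t=1.1800, next y-line at t=0.5889; Δt_x=2.0000, Δt_y=1.1547
    y: enter (3,5) at t=0.5889
    x: enter (2,5) at t=1.1800 ← occupied
  → r_4 = 1.1800
beam 5: φ=90°, α=165°
  dir = (cos 165°, sin 165°) = (-0.9659, 0.2588); from cell (3,4)
  next x-line at t=0.6108, next y-line at t=1.9705; Δt_x=1.0353, Δt_y=3.8637
    x: enter (2,4) at t=0.6108
    x: enter (1,4) at t=1.6461 ← occupied
  → r_5 = 1.6461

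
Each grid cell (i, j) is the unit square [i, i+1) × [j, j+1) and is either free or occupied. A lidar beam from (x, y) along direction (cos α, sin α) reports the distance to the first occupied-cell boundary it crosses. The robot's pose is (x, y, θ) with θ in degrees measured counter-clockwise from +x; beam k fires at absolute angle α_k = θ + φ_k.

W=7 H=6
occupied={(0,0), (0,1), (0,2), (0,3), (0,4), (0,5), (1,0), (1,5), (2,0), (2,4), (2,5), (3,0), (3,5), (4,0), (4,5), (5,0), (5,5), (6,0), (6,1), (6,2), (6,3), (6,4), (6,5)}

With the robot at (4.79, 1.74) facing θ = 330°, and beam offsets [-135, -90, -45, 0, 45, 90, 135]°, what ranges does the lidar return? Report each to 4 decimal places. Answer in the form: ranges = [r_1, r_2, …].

beam 1: φ=-135°, α=195°
  dir = (cos 195°, sin 195°) = (-0.9659, -0.2588); from cell (4,1)
  next x-line at t=0.8179, next y-line at t=2.8591; Δt_x=1.0353, Δt_y=3.8637
    x: enter (3,1) at t=0.8179
    x: enter (2,1) at t=1.8531
    y: enter (2,0) at t=2.8591 ← occupied
  → r_1 = 2.8591
beam 2: φ=-90°, α=240°
  dir = (cos 240°, sin 240°) = (-0.5000, -0.8660); from cell (4,1)
  next x-line at t=1.5800, next y-line at t=0.8545; Δt_x=2.0000, Δt_y=1.1547
    y: enter (4,0) at t=0.8545 ← occupied
  → r_2 = 0.8545
beam 3: φ=-45°, α=285°
  dir = (cos 285°, sin 285°) = (0.2588, -0.9659); from cell (4,1)
  next x-line at t=0.8114, next y-line at t=0.7661; Δt_x=3.8637, Δt_y=1.0353
    y: enter (4,0) at t=0.7661 ← occupied
  → r_3 = 0.7661
beam 4: φ=0°, α=330°
  dir = (cos 330°, sin 330°) = (0.8660, -0.5000); from cell (4,1)
  next x-line at t=0.2425, next y-line at t=1.4800; Δt_x=1.1547, Δt_y=2.0000
    x: enter (5,1) at t=0.2425
    x: enter (6,1) at t=1.3972 ← occupied
  → r_4 = 1.3972
beam 5: φ=45°, α=15°
  dir = (cos 15°, sin 15°) = (0.9659, 0.2588); from cell (4,1)
  next x-line at t=0.2174, next y-line at t=1.0046; Δt_x=1.0353, Δt_y=3.8637
    x: enter (5,1) at t=0.2174
    y: enter (5,2) at t=1.0046
    x: enter (6,2) at t=1.2527 ← occupied
  → r_5 = 1.2527
beam 6: φ=90°, α=60°
  dir = (cos 60°, sin 60°) = (0.5000, 0.8660); from cell (4,1)
  next x-line at t=0.4200, next y-line at t=0.3002; Δt_x=2.0000, Δt_y=1.1547
    y: enter (4,2) at t=0.3002
    x: enter (5,2) at t=0.4200
    y: enter (5,3) at t=1.4549
    x: enter (6,3) at t=2.4200 ← occupied
  → r_6 = 2.4200
beam 7: φ=135°, α=105°
  dir = (cos 105°, sin 105°) = (-0.2588, 0.9659); from cell (4,1)
  next x-line at t=3.0523, next y-line at t=0.2692; Δt_x=3.8637, Δt_y=1.0353
    y: enter (4,2) at t=0.2692
    y: enter (4,3) at t=1.3044
    y: enter (4,4) at t=2.3397
    x: enter (3,4) at t=3.0523
    y: enter (3,5) at t=3.3750 ← occupied
  → r_7 = 3.3750

ranges = [2.8591, 0.8545, 0.7661, 1.3972, 1.2527, 2.4200, 3.3750]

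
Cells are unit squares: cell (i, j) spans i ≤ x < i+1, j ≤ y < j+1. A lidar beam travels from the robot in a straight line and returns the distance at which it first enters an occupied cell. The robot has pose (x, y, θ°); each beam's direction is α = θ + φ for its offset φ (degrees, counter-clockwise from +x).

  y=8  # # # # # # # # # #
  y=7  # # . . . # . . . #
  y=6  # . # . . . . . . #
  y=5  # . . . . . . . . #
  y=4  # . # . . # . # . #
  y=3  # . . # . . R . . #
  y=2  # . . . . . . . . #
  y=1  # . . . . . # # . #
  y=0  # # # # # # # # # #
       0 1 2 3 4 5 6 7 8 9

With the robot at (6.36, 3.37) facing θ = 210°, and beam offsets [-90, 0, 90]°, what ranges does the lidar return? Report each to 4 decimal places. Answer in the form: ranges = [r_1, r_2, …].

ranges = [0.7275, 4.7400, 1.5819]

beam 1: φ=-90°, α=120°
  d=(-0.5000,0.8660)  start (6,3)  tX=0.7200 tY=0.7275  stride 1/|dx|=2.0000 1/|dy|=1.1547
    cross x-line → (5,3), t=0.7200
    cross y-line → (5,4), t=0.7275 (wall)
  → r_1 = 0.7275
beam 2: φ=0°, α=210°
  d=(-0.8660,-0.5000)  start (6,3)  tX=0.4157 tY=0.7400  stride 1/|dx|=1.1547 1/|dy|=2.0000
    cross x-line → (5,3), t=0.4157
    cross y-line → (5,2), t=0.7400
    cross x-line → (4,2), t=1.5704
    cross x-line → (3,2), t=2.7251
    cross y-line → (3,1), t=2.7400
    cross x-line → (2,1), t=3.8798
    cross y-line → (2,0), t=4.7400 (wall)
  → r_2 = 4.7400
beam 3: φ=90°, α=300°
  d=(0.5000,-0.8660)  start (6,3)  tX=1.2800 tY=0.4272  stride 1/|dx|=2.0000 1/|dy|=1.1547
    cross y-line → (6,2), t=0.4272
    cross x-line → (7,2), t=1.2800
    cross y-line → (7,1), t=1.5819 (wall)
  → r_3 = 1.5819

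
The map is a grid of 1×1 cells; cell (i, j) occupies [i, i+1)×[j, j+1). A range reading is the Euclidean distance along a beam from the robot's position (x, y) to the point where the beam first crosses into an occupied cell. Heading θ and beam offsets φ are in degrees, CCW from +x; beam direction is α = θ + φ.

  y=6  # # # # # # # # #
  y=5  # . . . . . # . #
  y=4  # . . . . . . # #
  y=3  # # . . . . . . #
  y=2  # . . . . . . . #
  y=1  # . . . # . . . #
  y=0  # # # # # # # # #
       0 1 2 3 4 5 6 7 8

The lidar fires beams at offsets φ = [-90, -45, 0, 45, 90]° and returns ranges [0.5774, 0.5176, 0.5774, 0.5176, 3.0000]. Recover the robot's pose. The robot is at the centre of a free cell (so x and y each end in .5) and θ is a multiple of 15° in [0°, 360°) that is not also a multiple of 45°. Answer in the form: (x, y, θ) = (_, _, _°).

Candidates: 31 free-cell centres × 16 headings = 496 poses. Raycast each; keep the one whose scan matches to 4 dp.
  (3.5, 1.5, 15°): beam 1 = 0.5176 ≠ 0.5774 ✗
  (2.5, 1.5, 150°): beam 1 = 5.1962 ≠ 0.5774 ✗
  (2.5, 5.5, 150°): beam 3 = 1.0000 ≠ 0.5774 ✗
  (5.5, 3.5, 255°): beam 1 = 4.6587 ≠ 0.5774 ✗
  …
  (6.5, 4.5, 60°): r_1=0.5774, r_2=0.5176, r_3=0.5774, r_4=0.5176, r_5=3.0000 — all match ✓
Unique over the lattice → pose = (6.5, 4.5, 60°).

(x, y, θ) = (6.5, 4.5, 60°)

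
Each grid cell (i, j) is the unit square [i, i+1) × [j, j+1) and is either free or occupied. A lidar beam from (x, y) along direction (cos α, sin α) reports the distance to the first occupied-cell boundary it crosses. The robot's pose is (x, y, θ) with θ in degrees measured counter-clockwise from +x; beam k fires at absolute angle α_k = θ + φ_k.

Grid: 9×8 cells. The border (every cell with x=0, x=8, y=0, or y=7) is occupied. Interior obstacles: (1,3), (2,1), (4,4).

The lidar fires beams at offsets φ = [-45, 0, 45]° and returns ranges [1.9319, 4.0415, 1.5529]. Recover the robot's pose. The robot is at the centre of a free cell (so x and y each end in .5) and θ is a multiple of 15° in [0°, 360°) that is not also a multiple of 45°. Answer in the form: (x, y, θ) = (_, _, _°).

The pose lattice has 39·16 = 624 candidates. Test each by forward raycasting.
  (4.5, 2.5, 300°): beam 1 = 1.5529 ≠ 1.9319 ✗
  (4.5, 3.5, 30°): beam 1 = 3.6235 ≠ 1.9319 ✗
  (2.5, 5.5, 285°): beam 1 = 1.7321 ≠ 1.9319 ✗
  (4.5, 1.5, 240°): beam 1 = 1.5529 ≠ 1.9319 ✗
  …
  (4.5, 6.5, 210°): r_1=1.9319, r_2=4.0415, r_3=1.5529 — all match ✓
No second candidate reproduces the full scan.

(x, y, θ) = (4.5, 6.5, 210°)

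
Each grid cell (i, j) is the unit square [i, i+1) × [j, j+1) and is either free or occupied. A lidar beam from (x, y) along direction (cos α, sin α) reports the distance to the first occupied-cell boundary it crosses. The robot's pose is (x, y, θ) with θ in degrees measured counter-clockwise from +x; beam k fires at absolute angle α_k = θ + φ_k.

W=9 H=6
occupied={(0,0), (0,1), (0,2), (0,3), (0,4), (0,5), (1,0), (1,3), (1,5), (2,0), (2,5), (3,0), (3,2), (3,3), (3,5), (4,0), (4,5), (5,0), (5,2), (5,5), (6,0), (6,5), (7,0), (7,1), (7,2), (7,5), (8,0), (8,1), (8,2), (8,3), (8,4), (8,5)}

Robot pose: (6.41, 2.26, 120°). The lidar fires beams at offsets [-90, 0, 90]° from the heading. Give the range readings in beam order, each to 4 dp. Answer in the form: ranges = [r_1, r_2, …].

ranges = [0.6813, 0.8200, 0.4734]

beam 1: φ=-90°, α=30°
  direction (0.8660, 0.5000); cell (6,2); t to first gridline: x 0.6813, y 1.4800 (then +1.1547 / +2.0000)
    (7,2) via x @ 0.6813  # hit
  → r_1 = 0.6813
beam 2: φ=0°, α=120°
  direction (-0.5000, 0.8660); cell (6,2); t to first gridline: x 0.8200, y 0.8545 (then +2.0000 / +1.1547)
    (5,2) via x @ 0.8200  # hit
  → r_2 = 0.8200
beam 3: φ=90°, α=210°
  direction (-0.8660, -0.5000); cell (6,2); t to first gridline: x 0.4734, y 0.5200 (then +1.1547 / +2.0000)
    (5,2) via x @ 0.4734  # hit
  → r_3 = 0.4734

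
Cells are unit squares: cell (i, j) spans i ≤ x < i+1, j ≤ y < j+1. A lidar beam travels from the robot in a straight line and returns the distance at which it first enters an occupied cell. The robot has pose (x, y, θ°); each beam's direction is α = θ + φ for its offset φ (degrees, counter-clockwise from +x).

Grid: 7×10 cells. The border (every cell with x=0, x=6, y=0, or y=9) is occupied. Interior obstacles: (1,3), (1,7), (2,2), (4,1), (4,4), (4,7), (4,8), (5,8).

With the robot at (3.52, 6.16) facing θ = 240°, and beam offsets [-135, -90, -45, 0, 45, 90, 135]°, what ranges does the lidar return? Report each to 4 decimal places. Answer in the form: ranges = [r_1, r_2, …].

beam 1: φ=-135°, α=105°
  dir = (cos 105°, sin 105°) = (-0.2588, 0.9659); from cell (3,6)
  next x-line at t=2.0091, next y-line at t=0.8696; Δt_x=3.8637, Δt_y=1.0353
    y: enter (3,7) at t=0.8696
    y: enter (3,8) at t=1.9049
    x: enter (2,8) at t=2.0091
    y: enter (2,9) at t=2.9402 ← occupied
  → r_1 = 2.9402
beam 2: φ=-90°, α=150°
  dir = (cos 150°, sin 150°) = (-0.8660, 0.5000); from cell (3,6)
  next x-line at t=0.6004, next y-line at t=1.6800; Δt_x=1.1547, Δt_y=2.0000
    x: enter (2,6) at t=0.6004
    y: enter (2,7) at t=1.6800
    x: enter (1,7) at t=1.7551 ← occupied
  → r_2 = 1.7551
beam 3: φ=-45°, α=195°
  dir = (cos 195°, sin 195°) = (-0.9659, -0.2588); from cell (3,6)
  next x-line at t=0.5383, next y-line at t=0.6182; Δt_x=1.0353, Δt_y=3.8637
    x: enter (2,6) at t=0.5383
    y: enter (2,5) at t=0.6182
    x: enter (1,5) at t=1.5736
    x: enter (0,5) at t=2.6089 ← occupied
  → r_3 = 2.6089
beam 4: φ=0°, α=240°
  dir = (cos 240°, sin 240°) = (-0.5000, -0.8660); from cell (3,6)
  next x-line at t=1.0400, next y-line at t=0.1848; Δt_x=2.0000, Δt_y=1.1547
    y: enter (3,5) at t=0.1848
    x: enter (2,5) at t=1.0400
    y: enter (2,4) at t=1.3395
    y: enter (2,3) at t=2.4942
    x: enter (1,3) at t=3.0400 ← occupied
  → r_4 = 3.0400
beam 5: φ=45°, α=285°
  dir = (cos 285°, sin 285°) = (0.2588, -0.9659); from cell (3,6)
  next x-line at t=1.8546, next y-line at t=0.1656; Δt_x=3.8637, Δt_y=1.0353
    y: enter (3,5) at t=0.1656
    y: enter (3,4) at t=1.2009
    x: enter (4,4) at t=1.8546 ← occupied
  → r_5 = 1.8546
beam 6: φ=90°, α=330°
  dir = (cos 330°, sin 330°) = (0.8660, -0.5000); from cell (3,6)
  next x-line at t=0.5543, next y-line at t=0.3200; Δt_x=1.1547, Δt_y=2.0000
    y: enter (3,5) at t=0.3200
    x: enter (4,5) at t=0.5543
    x: enter (5,5) at t=1.7090
    y: enter (5,4) at t=2.3200
    x: enter (6,4) at t=2.8637 ← occupied
  → r_6 = 2.8637
beam 7: φ=135°, α=15°
  dir = (cos 15°, sin 15°) = (0.9659, 0.2588); from cell (3,6)
  next x-line at t=0.4969, next y-line at t=3.2455; Δt_x=1.0353, Δt_y=3.8637
    x: enter (4,6) at t=0.4969
    x: enter (5,6) at t=1.5322
    x: enter (6,6) at t=2.5675 ← occupied
  → r_7 = 2.5675

ranges = [2.9402, 1.7551, 2.6089, 3.0400, 1.8546, 2.8637, 2.5675]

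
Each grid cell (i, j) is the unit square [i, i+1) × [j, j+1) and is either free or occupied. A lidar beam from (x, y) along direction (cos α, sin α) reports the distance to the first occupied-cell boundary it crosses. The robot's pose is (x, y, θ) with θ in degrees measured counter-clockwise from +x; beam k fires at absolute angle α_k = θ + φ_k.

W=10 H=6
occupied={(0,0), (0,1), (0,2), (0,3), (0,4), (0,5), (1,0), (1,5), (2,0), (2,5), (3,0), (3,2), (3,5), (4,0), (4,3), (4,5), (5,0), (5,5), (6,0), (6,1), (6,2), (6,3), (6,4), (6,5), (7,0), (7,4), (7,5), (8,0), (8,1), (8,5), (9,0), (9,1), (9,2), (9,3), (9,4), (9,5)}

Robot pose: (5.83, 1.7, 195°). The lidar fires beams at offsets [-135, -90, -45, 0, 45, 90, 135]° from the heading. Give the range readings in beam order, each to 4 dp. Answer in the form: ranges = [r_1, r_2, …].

beam 1: φ=-135°, α=60°
  dir = (cos 60°, sin 60°) = (0.5000, 0.8660); from cell (5,1)
  next x-line at t=0.3400, next y-line at t=0.3464; Δt_x=2.0000, Δt_y=1.1547
    x: enter (6,1) at t=0.3400 ← occupied
  → r_1 = 0.3400
beam 2: φ=-90°, α=105°
  dir = (cos 105°, sin 105°) = (-0.2588, 0.9659); from cell (5,1)
  next x-line at t=3.2069, next y-line at t=0.3106; Δt_x=3.8637, Δt_y=1.0353
    y: enter (5,2) at t=0.3106
    y: enter (5,3) at t=1.3459
    y: enter (5,4) at t=2.3811
    x: enter (4,4) at t=3.2069
    y: enter (4,5) at t=3.4164 ← occupied
  → r_2 = 3.4164
beam 3: φ=-45°, α=150°
  dir = (cos 150°, sin 150°) = (-0.8660, 0.5000); from cell (5,1)
  next x-line at t=0.9584, next y-line at t=0.6000; Δt_x=1.1547, Δt_y=2.0000
    y: enter (5,2) at t=0.6000
    x: enter (4,2) at t=0.9584
    x: enter (3,2) at t=2.1131 ← occupied
  → r_3 = 2.1131
beam 4: φ=0°, α=195°
  dir = (cos 195°, sin 195°) = (-0.9659, -0.2588); from cell (5,1)
  next x-line at t=0.8593, next y-line at t=2.7046; Δt_x=1.0353, Δt_y=3.8637
    x: enter (4,1) at t=0.8593
    x: enter (3,1) at t=1.8946
    y: enter (3,0) at t=2.7046 ← occupied
  → r_4 = 2.7046
beam 5: φ=45°, α=240°
  dir = (cos 240°, sin 240°) = (-0.5000, -0.8660); from cell (5,1)
  next x-line at t=1.6600, next y-line at t=0.8083; Δt_x=2.0000, Δt_y=1.1547
    y: enter (5,0) at t=0.8083 ← occupied
  → r_5 = 0.8083
beam 6: φ=90°, α=285°
  dir = (cos 285°, sin 285°) = (0.2588, -0.9659); from cell (5,1)
  next x-line at t=0.6568, next y-line at t=0.7247; Δt_x=3.8637, Δt_y=1.0353
    x: enter (6,1) at t=0.6568 ← occupied
  → r_6 = 0.6568
beam 7: φ=135°, α=330°
  dir = (cos 330°, sin 330°) = (0.8660, -0.5000); from cell (5,1)
  next x-line at t=0.1963, next y-line at t=1.4000; Δt_x=1.1547, Δt_y=2.0000
    x: enter (6,1) at t=0.1963 ← occupied
  → r_7 = 0.1963

ranges = [0.3400, 3.4164, 2.1131, 2.7046, 0.8083, 0.6568, 0.1963]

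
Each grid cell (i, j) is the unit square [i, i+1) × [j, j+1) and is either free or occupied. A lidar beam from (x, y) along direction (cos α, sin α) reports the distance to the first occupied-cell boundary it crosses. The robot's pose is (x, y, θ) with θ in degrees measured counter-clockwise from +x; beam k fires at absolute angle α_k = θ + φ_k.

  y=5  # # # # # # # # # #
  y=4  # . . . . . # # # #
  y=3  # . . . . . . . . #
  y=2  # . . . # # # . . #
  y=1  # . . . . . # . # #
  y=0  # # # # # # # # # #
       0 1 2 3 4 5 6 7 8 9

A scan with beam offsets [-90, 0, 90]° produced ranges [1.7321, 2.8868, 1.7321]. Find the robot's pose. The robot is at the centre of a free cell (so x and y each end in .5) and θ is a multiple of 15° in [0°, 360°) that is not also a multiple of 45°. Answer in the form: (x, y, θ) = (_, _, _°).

Enumerate (i+0.5, j+0.5, θ) over the 24 free cells and 16 admissible headings. For each, cast all 3 beams and compare to the given ranges.
  (6.5, 3.5, 285°): beam 1 = 1.9319 ≠ 1.7321 ✗
  (5.5, 1.5, 345°): beam 1 = 0.5176 ≠ 1.7321 ✗
  (7.5, 1.5, 15°): beam 1 = 0.5176 ≠ 1.7321 ✗
  …
  (2.5, 3.5, 240°): r_1=1.7321, r_2=2.8868, r_3=1.7321 — all match ✓
Only this pose fits every beam.

(x, y, θ) = (2.5, 3.5, 240°)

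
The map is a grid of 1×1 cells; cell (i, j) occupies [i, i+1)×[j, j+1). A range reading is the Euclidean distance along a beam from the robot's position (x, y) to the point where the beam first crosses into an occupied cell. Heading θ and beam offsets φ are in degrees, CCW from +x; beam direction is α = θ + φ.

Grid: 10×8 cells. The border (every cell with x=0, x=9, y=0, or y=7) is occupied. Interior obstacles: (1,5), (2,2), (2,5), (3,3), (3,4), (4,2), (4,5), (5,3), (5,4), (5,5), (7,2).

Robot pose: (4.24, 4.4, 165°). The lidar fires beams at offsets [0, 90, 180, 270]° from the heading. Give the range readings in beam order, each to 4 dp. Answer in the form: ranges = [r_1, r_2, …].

ranges = [0.2485, 0.9273, 0.7868, 0.6212]

beam 1: φ=0°, α=165°
  dir = (cos 165°, sin 165°) = (-0.9659, 0.2588); from cell (4,4)
  next x-line at t=0.2485, next y-line at t=2.3182; Δt_x=1.0353, Δt_y=3.8637
    x: enter (3,4) at t=0.2485 ← occupied
  → r_1 = 0.2485
beam 2: φ=90°, α=255°
  dir = (cos 255°, sin 255°) = (-0.2588, -0.9659); from cell (4,4)
  next x-line at t=0.9273, next y-line at t=0.4141; Δt_x=3.8637, Δt_y=1.0353
    y: enter (4,3) at t=0.4141
    x: enter (3,3) at t=0.9273 ← occupied
  → r_2 = 0.9273
beam 3: φ=180°, α=345°
  dir = (cos 345°, sin 345°) = (0.9659, -0.2588); from cell (4,4)
  next x-line at t=0.7868, next y-line at t=1.5455; Δt_x=1.0353, Δt_y=3.8637
    x: enter (5,4) at t=0.7868 ← occupied
  → r_3 = 0.7868
beam 4: φ=270°, α=75°
  dir = (cos 75°, sin 75°) = (0.2588, 0.9659); from cell (4,4)
  next x-line at t=2.9364, next y-line at t=0.6212; Δt_x=3.8637, Δt_y=1.0353
    y: enter (4,5) at t=0.6212 ← occupied
  → r_4 = 0.6212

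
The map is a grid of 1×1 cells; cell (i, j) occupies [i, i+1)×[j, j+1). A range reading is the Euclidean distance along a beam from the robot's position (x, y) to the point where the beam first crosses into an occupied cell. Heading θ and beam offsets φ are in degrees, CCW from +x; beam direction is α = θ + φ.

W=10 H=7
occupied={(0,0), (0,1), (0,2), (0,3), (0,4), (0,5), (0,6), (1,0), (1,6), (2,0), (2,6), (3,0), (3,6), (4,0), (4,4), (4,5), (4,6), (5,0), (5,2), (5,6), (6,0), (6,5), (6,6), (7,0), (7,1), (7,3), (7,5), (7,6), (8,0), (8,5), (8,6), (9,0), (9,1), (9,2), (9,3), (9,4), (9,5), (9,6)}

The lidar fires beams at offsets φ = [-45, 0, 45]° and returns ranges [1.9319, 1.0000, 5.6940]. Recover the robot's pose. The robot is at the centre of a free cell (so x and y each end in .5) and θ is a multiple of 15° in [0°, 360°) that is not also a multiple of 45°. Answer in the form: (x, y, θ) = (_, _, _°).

(x, y, θ) = (6.5, 1.5, 120°)

Candidates: 32 free-cell centres × 16 headings = 512 poses. Raycast each; keep the one whose scan matches to 4 dp.
  (6.5, 3.5, 15°): beam 1 = 0.5774 ≠ 1.9319 ✗
  (8.5, 3.5, 345°): beam 1 = 1.0000 ≠ 1.9319 ✗
  (8.5, 3.5, 285°): beam 1 = 1.7321 ≠ 1.9319 ✗
  …
  (6.5, 1.5, 120°): r_1=1.9319, r_2=1.0000, r_3=5.6940 — all match ✓
Only this pose fits every beam.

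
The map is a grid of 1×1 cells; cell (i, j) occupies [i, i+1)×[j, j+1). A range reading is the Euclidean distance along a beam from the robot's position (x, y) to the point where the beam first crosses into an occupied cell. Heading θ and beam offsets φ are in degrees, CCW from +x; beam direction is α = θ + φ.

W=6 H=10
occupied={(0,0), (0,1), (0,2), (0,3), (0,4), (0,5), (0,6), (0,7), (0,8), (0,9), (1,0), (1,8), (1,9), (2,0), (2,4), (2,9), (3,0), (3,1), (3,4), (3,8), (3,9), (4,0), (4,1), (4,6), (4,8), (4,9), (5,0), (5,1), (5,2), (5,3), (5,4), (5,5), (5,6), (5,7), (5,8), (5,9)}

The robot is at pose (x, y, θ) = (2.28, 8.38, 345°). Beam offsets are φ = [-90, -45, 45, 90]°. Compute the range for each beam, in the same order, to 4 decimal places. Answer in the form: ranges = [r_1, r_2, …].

beam 1: φ=-90°, α=255°
  dir = (cos 255°, sin 255°) = (-0.2588, -0.9659); from cell (2,8)
  next x-line at t=1.0818, next y-line at t=0.3934; Δt_x=3.8637, Δt_y=1.0353
    y: enter (2,7) at t=0.3934
    x: enter (1,7) at t=1.0818
    y: enter (1,6) at t=1.4287
    y: enter (1,5) at t=2.4640
    y: enter (1,4) at t=3.4992
    y: enter (1,3) at t=4.5345
    x: enter (0,3) at t=4.9455 ← occupied
  → r_1 = 4.9455
beam 2: φ=-45°, α=300°
  dir = (cos 300°, sin 300°) = (0.5000, -0.8660); from cell (2,8)
  next x-line at t=1.4400, next y-line at t=0.4388; Δt_x=2.0000, Δt_y=1.1547
    y: enter (2,7) at t=0.4388
    x: enter (3,7) at t=1.4400
    y: enter (3,6) at t=1.5935
    y: enter (3,5) at t=2.7482
    x: enter (4,5) at t=3.4400
    y: enter (4,4) at t=3.9029
    y: enter (4,3) at t=5.0576
    x: enter (5,3) at t=5.4400 ← occupied
  → r_2 = 5.4400
beam 3: φ=45°, α=30°
  dir = (cos 30°, sin 30°) = (0.8660, 0.5000); from cell (2,8)
  next x-line at t=0.8314, next y-line at t=1.2400; Δt_x=1.1547, Δt_y=2.0000
    x: enter (3,8) at t=0.8314 ← occupied
  → r_3 = 0.8314
beam 4: φ=90°, α=75°
  dir = (cos 75°, sin 75°) = (0.2588, 0.9659); from cell (2,8)
  next x-line at t=2.7819, next y-line at t=0.6419; Δt_x=3.8637, Δt_y=1.0353
    y: enter (2,9) at t=0.6419 ← occupied
  → r_4 = 0.6419

ranges = [4.9455, 5.4400, 0.8314, 0.6419]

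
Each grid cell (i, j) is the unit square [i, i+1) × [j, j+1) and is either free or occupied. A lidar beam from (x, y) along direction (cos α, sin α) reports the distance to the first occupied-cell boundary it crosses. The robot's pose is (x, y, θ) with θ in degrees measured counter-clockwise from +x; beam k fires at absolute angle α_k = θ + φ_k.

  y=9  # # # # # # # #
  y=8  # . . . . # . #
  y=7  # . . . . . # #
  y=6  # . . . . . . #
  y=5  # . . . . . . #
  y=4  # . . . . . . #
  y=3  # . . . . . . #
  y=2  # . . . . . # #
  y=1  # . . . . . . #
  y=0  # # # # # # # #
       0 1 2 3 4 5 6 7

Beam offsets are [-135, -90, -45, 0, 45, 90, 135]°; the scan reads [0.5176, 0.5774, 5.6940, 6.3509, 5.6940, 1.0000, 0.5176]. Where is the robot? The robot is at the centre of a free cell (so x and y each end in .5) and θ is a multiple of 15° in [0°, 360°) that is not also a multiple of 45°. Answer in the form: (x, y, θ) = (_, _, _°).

(x, y, θ) = (6.5, 6.5, 210°)

Enumerate (i+0.5, j+0.5, θ) over the 45 free cells and 16 admissible headings. For each, cast all 7 beams and compare to the given ranges.
  (5.5, 6.5, 60°): beam 1 = 3.6235 ≠ 0.5176 ✗
  (1.5, 7.5, 150°): beam 1 = 3.6235 ≠ 0.5176 ✗
  (6.5, 5.5, 285°): beam 1 = 6.3509 ≠ 0.5176 ✗
  (4.5, 5.5, 105°): beam 1 = 2.8868 ≠ 0.5176 ✗
  (6.5, 4.5, 75°): beam 1 = 1.0000 ≠ 0.5176 ✗
  …
  (6.5, 6.5, 210°): r_1=0.5176, r_2=0.5774, r_3=5.6940, r_4=6.3509, r_5=5.6940, r_6=1.0000, r_7=0.5176 — all match ✓
Only this pose fits every beam.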